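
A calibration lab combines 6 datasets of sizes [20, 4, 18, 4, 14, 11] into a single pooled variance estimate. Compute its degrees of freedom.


nu = sum_i (n_i - 1)
nu = ((20 - 1) + (4 - 1) + (18 - 1) + (4 - 1) + (14 - 1) + (11 - 1))
nu = 19 + 3 + 17 + 3 + 13 + 10
nu = 65

65


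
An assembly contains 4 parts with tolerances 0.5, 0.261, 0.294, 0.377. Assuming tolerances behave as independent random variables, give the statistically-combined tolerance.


RSS = sqrt(0.5^2 + 0.261^2 + 0.294^2 + 0.377^2)
= sqrt(0.546686)
= 0.7394

0.7394


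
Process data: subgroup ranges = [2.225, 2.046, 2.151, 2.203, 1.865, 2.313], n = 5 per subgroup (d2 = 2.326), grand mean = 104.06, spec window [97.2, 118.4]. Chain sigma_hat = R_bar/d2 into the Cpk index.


R_bar = (2.225 + 2.046 + 2.151 + 2.203 + 1.865 + 2.313) / 6 = 2.1338333
sigma = R_bar / d2 = 2.1338333 / 2.326 = 0.91738319
Cp = (USL - LSL)/(6*sigma) = (118.4 - 97.2)/(6*0.91738319) = 3.8515
Cpu = (118.4 - 104.06)/(3*0.91738319) = 5.2105
Cpl = (104.06 - 97.2)/(3*0.91738319) = 2.4926
Cpk = min(Cpu, Cpl) = 2.4926

2.4926


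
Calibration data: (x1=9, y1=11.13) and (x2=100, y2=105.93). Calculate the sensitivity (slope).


slope = (y2 - y1) / (x2 - x1)
= (105.93 - 11.13) / (100 - 9)
= 94.8000 / 91
= 1.0418

1.0418


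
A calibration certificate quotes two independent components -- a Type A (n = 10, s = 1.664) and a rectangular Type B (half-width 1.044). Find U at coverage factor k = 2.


u_A = s / sqrt(n) = 1.664 / sqrt(10) = 0.526203
u_B = half_width / sqrt(3) = 1.044 / sqrt(3) = 0.60275368
uc = sqrt(u_A^2 + u_B^2) = sqrt(0.526203^2 + 0.60275368^2) = 0.80012599
U = k * uc = 2 * 0.80012599
U = 1.6003

1.6003


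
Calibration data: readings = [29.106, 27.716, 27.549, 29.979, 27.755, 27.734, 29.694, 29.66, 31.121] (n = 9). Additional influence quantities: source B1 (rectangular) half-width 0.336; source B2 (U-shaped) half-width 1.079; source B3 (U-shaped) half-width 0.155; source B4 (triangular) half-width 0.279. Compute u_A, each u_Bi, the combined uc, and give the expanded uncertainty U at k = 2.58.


mean = (29.106 + 27.716 + 27.549 + 29.979 + 27.755 + 27.734 + 29.694 + 29.66 + 31.121) / 9 = 28.92377778
s = sqrt(sum((x - mean)^2)/(n-1)) = 1.2864731
u_A = s / sqrt(n) = 1.2864731 / sqrt(9) = 0.42882437
u_B1 = 0.336 / sqrt(3) = 0.19398969
u_B2 = 1.079 / sqrt(2) = 0.76296822
u_B3 = 0.155 / sqrt(2) = 0.10960155
u_B4 = 0.279 / sqrt(6) = 0.11390127
uc = sqrt(0.42882437^2 + 0.19398969^2 + 0.76296822^2 + 0.10960155^2 + 0.11390127^2) = 0.91029053
U = k * uc = 2.58 * 0.91029053
U = 2.3485

2.3485


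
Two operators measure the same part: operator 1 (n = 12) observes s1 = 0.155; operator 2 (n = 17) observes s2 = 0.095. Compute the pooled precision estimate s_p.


s_p = sqrt(((n1-1)*s1^2 + (n2-1)*s2^2) / (n1+n2-2))
numerator = (12-1)*0.155^2 + (17-1)*0.095^2 = 0.264275 + 0.1444 = 0.408675
denominator = 12 + 17 - 2 = 27
s_p^2 = 0.408675 / 27 = 0.015136111
s_p = sqrt(0.015136111) = 0.1230

0.1230


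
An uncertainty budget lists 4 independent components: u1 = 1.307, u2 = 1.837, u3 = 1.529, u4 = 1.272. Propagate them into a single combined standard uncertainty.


uc = sqrt(1.307^2 + 1.837^2 + 1.529^2 + 1.272^2)
uc = sqrt(9.038643)
uc = 3.0064

3.0064


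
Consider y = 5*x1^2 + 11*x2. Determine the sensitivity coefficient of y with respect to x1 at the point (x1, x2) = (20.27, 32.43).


y = 5*x1^2 + 11*x2
dy/dx1 = 2*5*x1
Evaluate at x1 = 20.27: c1 = 10 * 20.27
c1 = 202.7000

202.7000


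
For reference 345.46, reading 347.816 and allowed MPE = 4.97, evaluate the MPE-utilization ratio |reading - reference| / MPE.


e = indication - reference = 347.816 - 345.46 = 2.3560
|e| = 2.3560
ratio = |e| / MPE = 2.3560 / 4.97
ratio = 0.4740

0.4740


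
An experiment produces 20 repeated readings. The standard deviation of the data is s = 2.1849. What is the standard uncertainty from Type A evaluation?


u_A = s / sqrt(n)
u_A = 2.1849 / sqrt(20)
u_A = 2.1849 / 4.472136
u_A = 0.4886

0.4886


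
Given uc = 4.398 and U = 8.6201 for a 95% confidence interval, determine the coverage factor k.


k = U / uc
k = 8.6201 / 4.398
k = 1.96

1.96


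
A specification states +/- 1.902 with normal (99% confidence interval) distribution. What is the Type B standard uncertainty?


u_B = half_width / 2.576
u_B = 1.902 / 2.576
u_B = 0.7384

0.7384


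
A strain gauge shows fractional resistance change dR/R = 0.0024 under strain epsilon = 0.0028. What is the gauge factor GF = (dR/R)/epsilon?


GF = (dR/R) / epsilon
= 0.0024 / 0.0028
= 0.8571

0.8571


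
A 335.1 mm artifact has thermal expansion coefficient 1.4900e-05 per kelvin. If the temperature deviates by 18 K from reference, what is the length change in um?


dL = L * alpha * dT
= 335.1 * 1.4900e-05 * 18
= 0.0898738 mm
dL_um = 0.0898738 * 1000 = 89.8738 um

89.8738


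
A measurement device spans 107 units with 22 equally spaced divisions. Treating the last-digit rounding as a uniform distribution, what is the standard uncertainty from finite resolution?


resolution = range / divisions
resolution = 107 / 22 = 4.8636364
u_res = resolution / (2*sqrt(3))
u_res = 4.8636364 / 3.4641016
u_res = 1.4040

1.4040


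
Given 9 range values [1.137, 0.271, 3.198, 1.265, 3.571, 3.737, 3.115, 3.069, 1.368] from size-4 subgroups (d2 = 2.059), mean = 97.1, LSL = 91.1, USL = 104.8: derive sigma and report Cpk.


R_bar = (1.137 + 0.271 + 3.198 + 1.265 + 3.571 + 3.737 + 3.115 + 3.069 + 1.368) / 9 = 2.3034444
sigma = R_bar / d2 = 2.3034444 / 2.059 = 1.11872
Cp = (USL - LSL)/(6*sigma) = (104.8 - 91.1)/(6*1.11872) = 2.0410
Cpu = (104.8 - 97.1)/(3*1.11872) = 2.2943
Cpl = (97.1 - 91.1)/(3*1.11872) = 1.7878
Cpk = min(Cpu, Cpl) = 1.7878

1.7878


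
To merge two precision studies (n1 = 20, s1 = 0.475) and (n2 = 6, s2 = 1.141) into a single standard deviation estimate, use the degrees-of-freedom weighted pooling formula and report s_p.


s_p = sqrt(((n1-1)*s1^2 + (n2-1)*s2^2) / (n1+n2-2))
numerator = (20-1)*0.475^2 + (6-1)*1.141^2 = 4.286875 + 6.509405 = 10.79628
denominator = 20 + 6 - 2 = 24
s_p^2 = 10.79628 / 24 = 0.449845
s_p = sqrt(0.449845) = 0.6707

0.6707


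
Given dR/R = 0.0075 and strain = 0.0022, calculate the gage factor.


GF = (dR/R) / epsilon
= 0.0075 / 0.0022
= 3.4091

3.4091


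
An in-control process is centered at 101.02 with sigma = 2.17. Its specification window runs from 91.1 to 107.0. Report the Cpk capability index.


Cpu = (USL - mean) / (3*sigma) = (107.0 - 101.02) / (3*2.17) = 0.9186
Cpl = (mean - LSL) / (3*sigma) = (101.02 - 91.1) / (3*2.17) = 1.5238
Cpk = min(Cpu, Cpl) = 0.9186

0.9186


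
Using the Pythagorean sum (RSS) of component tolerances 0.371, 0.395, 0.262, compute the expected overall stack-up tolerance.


RSS = sqrt(0.371^2 + 0.395^2 + 0.262^2)
= sqrt(0.36231)
= 0.6019

0.6019


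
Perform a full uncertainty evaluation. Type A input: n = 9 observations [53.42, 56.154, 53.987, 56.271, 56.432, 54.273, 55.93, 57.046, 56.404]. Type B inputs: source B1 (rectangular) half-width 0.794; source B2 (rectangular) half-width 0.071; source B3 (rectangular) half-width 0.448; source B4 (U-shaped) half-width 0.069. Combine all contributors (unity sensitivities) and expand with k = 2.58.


mean = (53.42 + 56.154 + 53.987 + 56.271 + 56.432 + 54.273 + 55.93 + 57.046 + 56.404) / 9 = 55.54633333
s = sqrt(sum((x - mean)^2)/(n-1)) = 1.2934832
u_A = s / sqrt(n) = 1.2934832 / sqrt(9) = 0.43116107
u_B1 = 0.794 / sqrt(3) = 0.45841611
u_B2 = 0.071 / sqrt(3) = 0.040991869
u_B3 = 0.448 / sqrt(3) = 0.25865292
u_B4 = 0.069 / sqrt(2) = 0.048790368
uc = sqrt(0.43116107^2 + 0.45841611^2 + 0.040991869^2 + 0.25865292^2 + 0.048790368^2) = 0.68337937
U = k * uc = 2.58 * 0.68337937
U = 1.7631

1.7631


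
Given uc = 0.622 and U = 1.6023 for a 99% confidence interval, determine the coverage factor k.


k = U / uc
k = 1.6023 / 0.622
k = 2.576

2.576


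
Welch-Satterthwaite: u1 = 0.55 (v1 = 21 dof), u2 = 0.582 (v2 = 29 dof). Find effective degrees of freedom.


uc = sqrt(u1^2 + u2^2) = sqrt(0.55^2 + 0.582^2) = 0.80076463
v_eff = uc^4 / (u1^4/v1 + u2^4/v2)
= 0.80076463^4 / (0.55^4/21 + 0.582^4/29)
= 0.41116821 / 0.0083137835
v_eff = 49.4562

49.4562


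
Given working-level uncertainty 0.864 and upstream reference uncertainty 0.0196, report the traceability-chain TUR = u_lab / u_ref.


TUR = u_lab / u_ref
= 0.864 / 0.0196
= 44.0816

44.0816


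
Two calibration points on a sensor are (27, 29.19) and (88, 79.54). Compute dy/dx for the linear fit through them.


slope = (y2 - y1) / (x2 - x1)
= (79.54 - 29.19) / (88 - 27)
= 50.3500 / 61
= 0.8254

0.8254


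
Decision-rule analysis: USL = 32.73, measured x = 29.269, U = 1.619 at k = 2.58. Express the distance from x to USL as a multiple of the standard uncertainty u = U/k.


u = U / k = 1.619 / 2.58 = 0.62751938
margin = |USL - x| = |32.73 - 29.269| = 3.461
z = margin / u = 3.461 / 0.62751938
z = 5.5154

5.5154


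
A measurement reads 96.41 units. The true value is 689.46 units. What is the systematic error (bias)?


Systematic error = measured - true
= 96.41 - 689.46
= -593.0500

-593.0500


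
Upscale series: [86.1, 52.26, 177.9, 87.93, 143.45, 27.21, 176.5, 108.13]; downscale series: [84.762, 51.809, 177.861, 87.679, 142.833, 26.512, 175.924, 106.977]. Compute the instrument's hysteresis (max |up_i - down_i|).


|86.1 - 84.762| = 1.3380
|52.26 - 51.809| = 0.4510
|177.9 - 177.861| = 0.0390
|87.93 - 87.679| = 0.2510
|143.45 - 142.833| = 0.6170
|27.21 - 26.512| = 0.6980
|176.5 - 175.924| = 0.5760
|108.13 - 106.977| = 1.1530
hysteresis = max(diffs) = 1.3380

1.3380


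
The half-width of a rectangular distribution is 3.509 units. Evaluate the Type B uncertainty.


u_B = half_width / sqrt(3)
u_B = 3.509 / 1.7320508
u_B = 2.0259

2.0259


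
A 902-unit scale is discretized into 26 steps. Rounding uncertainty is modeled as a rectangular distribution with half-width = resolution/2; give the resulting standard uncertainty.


resolution = range / divisions
resolution = 902 / 26 = 34.692308
u_res = resolution / (2*sqrt(3))
u_res = 34.692308 / 3.4641016
u_res = 10.0148

10.0148


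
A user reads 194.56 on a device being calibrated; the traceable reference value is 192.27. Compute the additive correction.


Correction = standard - reading
= 192.27 - 194.56
= -2.2900

-2.2900


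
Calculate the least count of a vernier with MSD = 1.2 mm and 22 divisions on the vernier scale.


LC = MSD / n_div
= 1.2 / 22
= 0.0545

0.0545


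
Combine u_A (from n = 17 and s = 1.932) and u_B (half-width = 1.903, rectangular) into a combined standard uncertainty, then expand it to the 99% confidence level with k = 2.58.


u_A = s / sqrt(n) = 1.932 / sqrt(17) = 0.46857883
u_B = half_width / sqrt(3) = 1.903 / sqrt(3) = 1.0986976
uc = sqrt(u_A^2 + u_B^2) = sqrt(0.46857883^2 + 1.0986976^2) = 1.1944465
U = k * uc = 2.58 * 1.1944465
U = 3.0817

3.0817


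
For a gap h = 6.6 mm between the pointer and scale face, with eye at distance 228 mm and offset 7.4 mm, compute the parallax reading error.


error = h * offset / d
= 6.6 * 7.4 / 228
= 0.2142

0.2142


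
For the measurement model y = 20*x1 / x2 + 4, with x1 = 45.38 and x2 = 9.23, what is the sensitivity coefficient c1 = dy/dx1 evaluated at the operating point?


y = 20*x1 / x2 + 4
dy/dx1 = 20/x2
Evaluate at x2 = 9.23: c1 = 20 / 9.23
c1 = 2.1668

2.1668


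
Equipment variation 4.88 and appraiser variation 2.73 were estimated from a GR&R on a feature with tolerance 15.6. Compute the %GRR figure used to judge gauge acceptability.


GRR = sqrt(EV^2 + AV^2) = sqrt(4.88^2 + 2.73^2) = 5.5917171
%GRR = GRR / tol * 100 = 5.5917171 / 15.6 * 100
%GRR = 35.8443

35.8443


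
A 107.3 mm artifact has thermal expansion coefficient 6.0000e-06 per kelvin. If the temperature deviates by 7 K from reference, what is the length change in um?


dL = L * alpha * dT
= 107.3 * 6.0000e-06 * 7
= 0.0045066 mm
dL_um = 0.0045066 * 1000 = 4.5066 um

4.5066


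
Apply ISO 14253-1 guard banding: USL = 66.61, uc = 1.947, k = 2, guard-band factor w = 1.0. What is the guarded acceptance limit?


U = k * uc = 2 * 1.947 = 3.894
guard band g = w * U = 1.0 * 3.894 = 3.894
AL = USL - g = 66.61 - 3.894
AL = 62.7160

62.7160


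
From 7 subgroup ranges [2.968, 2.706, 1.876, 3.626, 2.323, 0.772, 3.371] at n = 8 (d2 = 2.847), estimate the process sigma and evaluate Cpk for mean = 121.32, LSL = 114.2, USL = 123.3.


R_bar = (2.968 + 2.706 + 1.876 + 3.626 + 2.323 + 0.772 + 3.371) / 7 = 2.5202857
sigma = R_bar / d2 = 2.5202857 / 2.847 = 0.88524261
Cp = (USL - LSL)/(6*sigma) = (123.3 - 114.2)/(6*0.88524261) = 1.7133
Cpu = (123.3 - 121.32)/(3*0.88524261) = 0.7456
Cpl = (121.32 - 114.2)/(3*0.88524261) = 2.6810
Cpk = min(Cpu, Cpl) = 0.7456

0.7456


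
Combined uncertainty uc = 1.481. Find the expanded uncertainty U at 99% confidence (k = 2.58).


U = k * uc
U = 2.58 * 1.481
U = 3.8210

3.8210


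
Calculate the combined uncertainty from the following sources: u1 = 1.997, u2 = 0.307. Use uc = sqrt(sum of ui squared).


uc = sqrt(1.997^2 + 0.307^2)
uc = sqrt(4.082258)
uc = 2.0205

2.0205


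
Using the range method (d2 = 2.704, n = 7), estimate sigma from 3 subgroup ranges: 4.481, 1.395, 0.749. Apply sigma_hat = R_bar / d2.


R_bar = (4.481 + 1.395 + 0.749) / 3
R_bar = 6.625 / 3 = 2.2083333
sigma_hat = R_bar / d2 = 2.2083333 / 2.704 = 0.8167

0.8167


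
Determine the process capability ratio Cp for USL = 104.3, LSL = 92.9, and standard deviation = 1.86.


Cp = (USL - LSL) / (6 * sigma)
= (104.3 - 92.9) / (6 * 1.86)
= 11.4000 / 11.1600
= 1.0215

1.0215


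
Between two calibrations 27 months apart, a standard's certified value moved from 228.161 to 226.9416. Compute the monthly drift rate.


rate = (v2 - v1) / months
= (226.9416 - 228.161) / 27
= -1.2194 / 27
= -0.0452

-0.0452


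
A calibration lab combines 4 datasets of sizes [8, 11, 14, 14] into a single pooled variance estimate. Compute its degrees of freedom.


nu = sum_i (n_i - 1)
nu = ((8 - 1) + (11 - 1) + (14 - 1) + (14 - 1))
nu = 7 + 10 + 13 + 13
nu = 43

43


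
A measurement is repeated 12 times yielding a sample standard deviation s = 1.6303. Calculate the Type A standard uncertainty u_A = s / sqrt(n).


u_A = s / sqrt(n)
u_A = 1.6303 / sqrt(12)
u_A = 1.6303 / 3.4641016
u_A = 0.4706

0.4706


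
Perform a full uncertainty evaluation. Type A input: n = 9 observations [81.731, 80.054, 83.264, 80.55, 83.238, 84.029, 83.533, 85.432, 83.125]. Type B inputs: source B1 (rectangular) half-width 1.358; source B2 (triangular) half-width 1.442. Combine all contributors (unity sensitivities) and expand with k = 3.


mean = (81.731 + 80.054 + 83.264 + 80.55 + 83.238 + 84.029 + 83.533 + 85.432 + 83.125) / 9 = 82.77288889
s = sqrt(sum((x - mean)^2)/(n-1)) = 1.7039322
u_A = s / sqrt(n) = 1.7039322 / sqrt(9) = 0.5679774
u_B1 = 1.358 / sqrt(3) = 0.78404167
u_B2 = 1.442 / sqrt(6) = 0.58869403
uc = sqrt(0.5679774^2 + 0.78404167^2 + 0.58869403^2) = 1.1330844
U = k * uc = 3 * 1.1330844
U = 3.3993

3.3993


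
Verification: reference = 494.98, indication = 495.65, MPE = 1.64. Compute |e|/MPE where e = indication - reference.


e = indication - reference = 495.65 - 494.98 = 0.6700
|e| = 0.6700
ratio = |e| / MPE = 0.6700 / 1.64
ratio = 0.4085

0.4085


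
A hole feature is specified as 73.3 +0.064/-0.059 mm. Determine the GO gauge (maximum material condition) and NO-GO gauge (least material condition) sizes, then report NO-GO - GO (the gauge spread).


GO = nominal - lower_tol (smallest hole = maximum material condition)
GO = 73.3 - 0.059 = 73.241
NO-GO = nominal + upper_tol (largest hole = least material condition)
NO-GO = 73.3 + 0.064 = 73.364
spread = NO-GO - GO = 73.364 - 73.241 = 0.1230

0.1230


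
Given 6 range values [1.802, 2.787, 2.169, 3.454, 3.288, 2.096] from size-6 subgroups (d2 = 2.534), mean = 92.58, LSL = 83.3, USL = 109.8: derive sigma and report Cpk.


R_bar = (1.802 + 2.787 + 2.169 + 3.454 + 3.288 + 2.096) / 6 = 2.5993333
sigma = R_bar / d2 = 2.5993333 / 2.534 = 1.0257827
Cp = (USL - LSL)/(6*sigma) = (109.8 - 83.3)/(6*1.0257827) = 4.3057
Cpu = (109.8 - 92.58)/(3*1.0257827) = 5.5957
Cpl = (92.58 - 83.3)/(3*1.0257827) = 3.0156
Cpk = min(Cpu, Cpl) = 3.0156

3.0156


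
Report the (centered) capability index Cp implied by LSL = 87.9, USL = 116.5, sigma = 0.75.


Cp = (USL - LSL) / (6 * sigma)
= (116.5 - 87.9) / (6 * 0.75)
= 28.6000 / 4.5000
= 6.3556

6.3556


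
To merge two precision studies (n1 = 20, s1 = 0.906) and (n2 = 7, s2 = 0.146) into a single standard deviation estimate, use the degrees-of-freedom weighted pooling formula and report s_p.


s_p = sqrt(((n1-1)*s1^2 + (n2-1)*s2^2) / (n1+n2-2))
numerator = (20-1)*0.906^2 + (7-1)*0.146^2 = 15.595884 + 0.127896 = 15.72378
denominator = 20 + 7 - 2 = 25
s_p^2 = 15.72378 / 25 = 0.6289512
s_p = sqrt(0.6289512) = 0.7931

0.7931


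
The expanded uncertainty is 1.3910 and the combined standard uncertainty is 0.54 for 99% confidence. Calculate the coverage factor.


k = U / uc
k = 1.3910 / 0.54
k = 2.576

2.576


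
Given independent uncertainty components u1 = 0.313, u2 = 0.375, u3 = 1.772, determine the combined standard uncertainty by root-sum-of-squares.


uc = sqrt(0.313^2 + 0.375^2 + 1.772^2)
uc = sqrt(3.378578)
uc = 1.8381

1.8381


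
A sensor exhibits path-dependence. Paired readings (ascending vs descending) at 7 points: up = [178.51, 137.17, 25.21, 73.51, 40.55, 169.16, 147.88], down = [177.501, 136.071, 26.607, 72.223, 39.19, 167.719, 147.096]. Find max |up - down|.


|178.51 - 177.501| = 1.0090
|137.17 - 136.071| = 1.0990
|25.21 - 26.607| = 1.3970
|73.51 - 72.223| = 1.2870
|40.55 - 39.19| = 1.3600
|169.16 - 167.719| = 1.4410
|147.88 - 147.096| = 0.7840
hysteresis = max(diffs) = 1.4410

1.4410


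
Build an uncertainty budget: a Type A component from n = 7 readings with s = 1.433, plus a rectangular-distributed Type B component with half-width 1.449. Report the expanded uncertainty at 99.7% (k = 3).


u_A = s / sqrt(n) = 1.433 / sqrt(7) = 0.54162309
u_B = half_width / sqrt(3) = 1.449 / sqrt(3) = 0.83658054
uc = sqrt(u_A^2 + u_B^2) = sqrt(0.54162309^2 + 0.83658054^2) = 0.99660552
U = k * uc = 3 * 0.99660552
U = 2.9898

2.9898


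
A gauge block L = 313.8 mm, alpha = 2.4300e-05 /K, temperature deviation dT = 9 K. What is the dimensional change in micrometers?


dL = L * alpha * dT
= 313.8 * 2.4300e-05 * 9
= 0.0686281 mm
dL_um = 0.0686281 * 1000 = 68.6281 um

68.6281


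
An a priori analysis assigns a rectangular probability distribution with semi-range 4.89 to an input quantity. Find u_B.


u_B = half_width / sqrt(3)
u_B = 4.89 / 1.7320508
u_B = 2.8232

2.8232


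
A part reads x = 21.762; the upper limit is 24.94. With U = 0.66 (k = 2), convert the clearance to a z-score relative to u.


u = U / k = 0.66 / 2 = 0.33
margin = |USL - x| = |24.94 - 21.762| = 3.178
z = margin / u = 3.178 / 0.33
z = 9.6303

9.6303


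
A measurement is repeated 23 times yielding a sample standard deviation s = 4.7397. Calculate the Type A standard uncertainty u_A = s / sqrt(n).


u_A = s / sqrt(n)
u_A = 4.7397 / sqrt(23)
u_A = 4.7397 / 4.7958315
u_A = 0.9883

0.9883


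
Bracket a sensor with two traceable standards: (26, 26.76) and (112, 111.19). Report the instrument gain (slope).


slope = (y2 - y1) / (x2 - x1)
= (111.19 - 26.76) / (112 - 26)
= 84.4300 / 86
= 0.9817

0.9817


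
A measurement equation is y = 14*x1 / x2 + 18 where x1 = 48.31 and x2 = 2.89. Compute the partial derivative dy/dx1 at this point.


y = 14*x1 / x2 + 18
dy/dx1 = 14/x2
Evaluate at x2 = 2.89: c1 = 14 / 2.89
c1 = 4.8443

4.8443


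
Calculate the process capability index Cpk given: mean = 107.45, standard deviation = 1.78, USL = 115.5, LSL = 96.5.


Cpu = (USL - mean) / (3*sigma) = (115.5 - 107.45) / (3*1.78) = 1.5075
Cpl = (mean - LSL) / (3*sigma) = (107.45 - 96.5) / (3*1.78) = 2.0506
Cpk = min(Cpu, Cpl) = 1.5075

1.5075


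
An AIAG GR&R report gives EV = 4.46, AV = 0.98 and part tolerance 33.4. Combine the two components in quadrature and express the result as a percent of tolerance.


GRR = sqrt(EV^2 + AV^2) = sqrt(4.46^2 + 0.98^2) = 4.566399
%GRR = GRR / tol * 100 = 4.566399 / 33.4 * 100
%GRR = 13.6719

13.6719


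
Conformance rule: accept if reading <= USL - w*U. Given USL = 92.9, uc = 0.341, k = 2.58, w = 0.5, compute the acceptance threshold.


U = k * uc = 2.58 * 0.341 = 0.87978
guard band g = w * U = 0.5 * 0.87978 = 0.43989
AL = USL - g = 92.9 - 0.43989
AL = 92.4601

92.4601


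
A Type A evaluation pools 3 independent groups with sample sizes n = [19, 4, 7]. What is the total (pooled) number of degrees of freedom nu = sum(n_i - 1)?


nu = sum_i (n_i - 1)
nu = ((19 - 1) + (4 - 1) + (7 - 1))
nu = 18 + 3 + 6
nu = 27

27


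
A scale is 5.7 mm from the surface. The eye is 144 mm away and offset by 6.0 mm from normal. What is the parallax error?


error = h * offset / d
= 5.7 * 6.0 / 144
= 0.2375

0.2375


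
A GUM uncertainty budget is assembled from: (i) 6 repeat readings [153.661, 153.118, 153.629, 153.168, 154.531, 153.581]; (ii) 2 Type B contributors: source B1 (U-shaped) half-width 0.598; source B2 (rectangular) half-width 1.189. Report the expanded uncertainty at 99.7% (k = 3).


mean = (153.661 + 153.118 + 153.629 + 153.168 + 154.531 + 153.581) / 6 = 153.6146667
s = sqrt(sum((x - mean)^2)/(n-1)) = 0.50780731
u_A = s / sqrt(n) = 0.50780731 / sqrt(6) = 0.20731147
u_B1 = 0.598 / sqrt(2) = 0.42284986
u_B2 = 1.189 / sqrt(3) = 0.68646947
uc = sqrt(0.20731147^2 + 0.42284986^2 + 0.68646947^2) = 0.83247846
U = k * uc = 3 * 0.83247846
U = 2.4974

2.4974


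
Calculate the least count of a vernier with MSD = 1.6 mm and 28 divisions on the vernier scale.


LC = MSD / n_div
= 1.6 / 28
= 0.0571

0.0571


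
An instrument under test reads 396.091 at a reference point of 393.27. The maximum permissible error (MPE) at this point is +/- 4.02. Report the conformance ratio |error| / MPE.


e = indication - reference = 396.091 - 393.27 = 2.8210
|e| = 2.8210
ratio = |e| / MPE = 2.8210 / 4.02
ratio = 0.7017

0.7017


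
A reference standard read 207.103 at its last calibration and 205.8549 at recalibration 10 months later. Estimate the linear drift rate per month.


rate = (v2 - v1) / months
= (205.8549 - 207.103) / 10
= -1.2481 / 10
= -0.1248

-0.1248


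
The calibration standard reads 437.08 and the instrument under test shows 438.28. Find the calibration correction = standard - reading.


Correction = standard - reading
= 437.08 - 438.28
= -1.2000

-1.2000


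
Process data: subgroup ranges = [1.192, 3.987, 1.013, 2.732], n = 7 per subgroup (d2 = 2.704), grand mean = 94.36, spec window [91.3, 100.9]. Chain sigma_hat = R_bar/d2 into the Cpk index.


R_bar = (1.192 + 3.987 + 1.013 + 2.732) / 4 = 2.231
sigma = R_bar / d2 = 2.231 / 2.704 = 0.82507396
Cp = (USL - LSL)/(6*sigma) = (100.9 - 91.3)/(6*0.82507396) = 1.9392
Cpu = (100.9 - 94.36)/(3*0.82507396) = 2.6422
Cpl = (94.36 - 91.3)/(3*0.82507396) = 1.2363
Cpk = min(Cpu, Cpl) = 1.2363

1.2363


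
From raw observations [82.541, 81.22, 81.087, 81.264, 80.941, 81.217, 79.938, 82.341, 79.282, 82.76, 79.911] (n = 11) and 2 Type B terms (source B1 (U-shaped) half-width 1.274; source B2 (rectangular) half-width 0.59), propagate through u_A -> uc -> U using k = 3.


mean = (82.541 + 81.22 + 81.087 + 81.264 + 80.941 + 81.217 + 79.938 + 82.341 + 79.282 + 82.76 + 79.911) / 11 = 81.13654545
s = sqrt(sum((x - mean)^2)/(n-1)) = 1.1183468
u_A = s / sqrt(n) = 1.1183468 / sqrt(11) = 0.33719425
u_B1 = 1.274 / sqrt(2) = 0.90085404
u_B2 = 0.59 / sqrt(3) = 0.34063666
uc = sqrt(0.33719425^2 + 0.90085404^2 + 0.34063666^2) = 1.020427
U = k * uc = 3 * 1.020427
U = 3.0613

3.0613


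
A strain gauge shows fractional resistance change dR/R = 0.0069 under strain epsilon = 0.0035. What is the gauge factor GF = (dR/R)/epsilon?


GF = (dR/R) / epsilon
= 0.0069 / 0.0035
= 1.9714

1.9714


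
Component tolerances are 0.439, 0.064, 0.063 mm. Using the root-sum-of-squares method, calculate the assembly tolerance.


RSS = sqrt(0.439^2 + 0.064^2 + 0.063^2)
= sqrt(0.200786)
= 0.4481

0.4481


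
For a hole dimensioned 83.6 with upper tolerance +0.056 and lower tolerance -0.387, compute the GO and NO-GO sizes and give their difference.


GO = nominal - lower_tol (smallest hole = maximum material condition)
GO = 83.6 - 0.387 = 83.213
NO-GO = nominal + upper_tol (largest hole = least material condition)
NO-GO = 83.6 + 0.056 = 83.656
spread = NO-GO - GO = 83.656 - 83.213 = 0.4430

0.4430


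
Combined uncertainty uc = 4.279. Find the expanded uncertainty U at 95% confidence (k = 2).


U = k * uc
U = 2 * 4.279
U = 8.5580

8.5580


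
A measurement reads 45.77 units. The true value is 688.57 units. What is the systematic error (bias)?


Systematic error = measured - true
= 45.77 - 688.57
= -642.8000

-642.8000


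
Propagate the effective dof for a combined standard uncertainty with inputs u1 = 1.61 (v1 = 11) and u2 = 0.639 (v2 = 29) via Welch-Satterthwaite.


uc = sqrt(u1^2 + u2^2) = sqrt(1.61^2 + 0.639^2) = 1.7321723
v_eff = uc^4 / (u1^4/v1 + u2^4/v2)
= 1.7321723^4 / (1.61^4/11 + 0.639^4/29)
= 9.0025254 / 0.61656576
v_eff = 14.6011

14.6011


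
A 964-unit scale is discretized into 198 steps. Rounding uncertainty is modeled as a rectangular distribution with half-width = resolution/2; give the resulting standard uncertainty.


resolution = range / divisions
resolution = 964 / 198 = 4.8686869
u_res = resolution / (2*sqrt(3))
u_res = 4.8686869 / 3.4641016
u_res = 1.4055

1.4055


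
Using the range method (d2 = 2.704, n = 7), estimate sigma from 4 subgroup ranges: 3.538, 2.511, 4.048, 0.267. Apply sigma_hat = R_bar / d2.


R_bar = (3.538 + 2.511 + 4.048 + 0.267) / 4
R_bar = 10.364 / 4 = 2.591
sigma_hat = R_bar / d2 = 2.591 / 2.704 = 0.9582

0.9582


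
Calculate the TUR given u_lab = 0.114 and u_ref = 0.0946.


TUR = u_lab / u_ref
= 0.114 / 0.0946
= 1.2051

1.2051


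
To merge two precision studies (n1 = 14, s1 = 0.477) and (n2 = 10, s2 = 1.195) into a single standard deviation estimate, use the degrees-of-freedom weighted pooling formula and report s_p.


s_p = sqrt(((n1-1)*s1^2 + (n2-1)*s2^2) / (n1+n2-2))
numerator = (14-1)*0.477^2 + (10-1)*1.195^2 = 2.957877 + 12.852225 = 15.810102
denominator = 14 + 10 - 2 = 22
s_p^2 = 15.810102 / 22 = 0.718641
s_p = sqrt(0.718641) = 0.8477

0.8477


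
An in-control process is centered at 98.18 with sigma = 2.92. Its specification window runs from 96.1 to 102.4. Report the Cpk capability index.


Cpu = (USL - mean) / (3*sigma) = (102.4 - 98.18) / (3*2.92) = 0.4817
Cpl = (mean - LSL) / (3*sigma) = (98.18 - 96.1) / (3*2.92) = 0.2374
Cpk = min(Cpu, Cpl) = 0.2374

0.2374


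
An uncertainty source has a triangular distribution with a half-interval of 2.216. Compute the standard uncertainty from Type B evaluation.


u_B = half_width / sqrt(6)
u_B = 2.216 / 2.4494897
u_B = 0.9047

0.9047


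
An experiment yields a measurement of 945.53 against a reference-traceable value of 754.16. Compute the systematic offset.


Systematic error = measured - true
= 945.53 - 754.16
= 191.3700

191.3700


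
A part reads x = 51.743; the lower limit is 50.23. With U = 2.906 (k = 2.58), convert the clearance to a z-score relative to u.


u = U / k = 2.906 / 2.58 = 1.1263566
margin = |LSL - x| = |50.23 - 51.743| = 1.513
z = margin / u = 1.513 / 1.1263566
z = 1.3433

1.3433


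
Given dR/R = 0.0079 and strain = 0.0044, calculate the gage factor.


GF = (dR/R) / epsilon
= 0.0079 / 0.0044
= 1.7955

1.7955


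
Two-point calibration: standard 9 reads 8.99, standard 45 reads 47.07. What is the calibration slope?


slope = (y2 - y1) / (x2 - x1)
= (47.07 - 8.99) / (45 - 9)
= 38.0800 / 36
= 1.0578

1.0578


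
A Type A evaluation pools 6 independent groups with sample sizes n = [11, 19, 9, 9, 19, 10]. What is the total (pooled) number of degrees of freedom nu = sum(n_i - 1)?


nu = sum_i (n_i - 1)
nu = ((11 - 1) + (19 - 1) + (9 - 1) + (9 - 1) + (19 - 1) + (10 - 1))
nu = 10 + 18 + 8 + 8 + 18 + 9
nu = 71

71


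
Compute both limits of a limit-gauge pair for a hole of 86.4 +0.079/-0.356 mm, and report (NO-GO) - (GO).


GO = nominal - lower_tol (smallest hole = maximum material condition)
GO = 86.4 - 0.356 = 86.044
NO-GO = nominal + upper_tol (largest hole = least material condition)
NO-GO = 86.4 + 0.079 = 86.479
spread = NO-GO - GO = 86.479 - 86.044 = 0.4350

0.4350


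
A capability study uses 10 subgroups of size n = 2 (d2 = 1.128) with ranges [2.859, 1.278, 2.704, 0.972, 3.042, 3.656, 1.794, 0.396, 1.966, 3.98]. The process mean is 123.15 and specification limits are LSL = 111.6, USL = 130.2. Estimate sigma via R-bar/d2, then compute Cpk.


R_bar = (2.859 + 1.278 + 2.704 + 0.972 + 3.042 + 3.656 + 1.794 + 0.396 + 1.966 + 3.98) / 10 = 2.2647
sigma = R_bar / d2 = 2.2647 / 1.128 = 2.0077128
Cp = (USL - LSL)/(6*sigma) = (130.2 - 111.6)/(6*2.0077128) = 1.5440
Cpu = (130.2 - 123.15)/(3*2.0077128) = 1.1705
Cpl = (123.15 - 111.6)/(3*2.0077128) = 1.9176
Cpk = min(Cpu, Cpl) = 1.1705

1.1705


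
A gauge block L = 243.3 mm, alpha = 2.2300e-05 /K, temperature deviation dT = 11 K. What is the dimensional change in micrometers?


dL = L * alpha * dT
= 243.3 * 2.2300e-05 * 11
= 0.0596815 mm
dL_um = 0.0596815 * 1000 = 59.6815 um

59.6815


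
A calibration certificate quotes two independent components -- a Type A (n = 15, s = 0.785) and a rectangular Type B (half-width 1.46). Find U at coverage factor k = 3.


u_A = s / sqrt(n) = 0.785 / sqrt(15) = 0.20268613
u_B = half_width / sqrt(3) = 1.46 / sqrt(3) = 0.84293139
uc = sqrt(u_A^2 + u_B^2) = sqrt(0.20268613^2 + 0.84293139^2) = 0.86695732
U = k * uc = 3 * 0.86695732
U = 2.6009

2.6009


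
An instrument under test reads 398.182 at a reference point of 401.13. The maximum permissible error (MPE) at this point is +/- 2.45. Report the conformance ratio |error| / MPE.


e = indication - reference = 398.182 - 401.13 = -2.9480
|e| = 2.9480
ratio = |e| / MPE = 2.9480 / 2.45
ratio = 1.2033

1.2033


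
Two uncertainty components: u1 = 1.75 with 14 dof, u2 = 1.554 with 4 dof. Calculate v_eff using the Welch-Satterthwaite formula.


uc = sqrt(u1^2 + u2^2) = sqrt(1.75^2 + 1.554^2) = 2.340388
v_eff = uc^4 / (u1^4/v1 + u2^4/v2)
= 2.340388^4 / (1.75^4/14 + 1.554^4/4)
= 30.002086 / 2.1278767
v_eff = 14.0995

14.0995


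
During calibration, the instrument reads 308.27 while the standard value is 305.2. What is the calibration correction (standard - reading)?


Correction = standard - reading
= 305.2 - 308.27
= -3.0700

-3.0700


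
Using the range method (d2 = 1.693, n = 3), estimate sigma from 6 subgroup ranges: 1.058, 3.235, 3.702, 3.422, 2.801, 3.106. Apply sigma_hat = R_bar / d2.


R_bar = (1.058 + 3.235 + 3.702 + 3.422 + 2.801 + 3.106) / 6
R_bar = 17.324 / 6 = 2.8873333
sigma_hat = R_bar / d2 = 2.8873333 / 1.693 = 1.7055

1.7055


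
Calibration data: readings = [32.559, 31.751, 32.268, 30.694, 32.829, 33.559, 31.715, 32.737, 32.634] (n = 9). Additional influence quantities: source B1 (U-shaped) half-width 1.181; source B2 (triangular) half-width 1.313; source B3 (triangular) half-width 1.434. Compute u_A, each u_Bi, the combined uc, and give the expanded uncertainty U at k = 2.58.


mean = (32.559 + 31.751 + 32.268 + 30.694 + 32.829 + 33.559 + 31.715 + 32.737 + 32.634) / 9 = 32.30511111
s = sqrt(sum((x - mean)^2)/(n-1)) = 0.8259978
u_A = s / sqrt(n) = 0.8259978 / sqrt(9) = 0.2753326
u_B1 = 1.181 / sqrt(2) = 0.83509311
u_B2 = 1.313 / sqrt(6) = 0.53603001
u_B3 = 1.434 / sqrt(6) = 0.58542805
uc = sqrt(0.2753326^2 + 0.83509311^2 + 0.53603001^2 + 0.58542805^2) = 1.1845855
U = k * uc = 2.58 * 1.1845855
U = 3.0562

3.0562


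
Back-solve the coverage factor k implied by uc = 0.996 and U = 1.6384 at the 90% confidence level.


k = U / uc
k = 1.6384 / 0.996
k = 1.645

1.645


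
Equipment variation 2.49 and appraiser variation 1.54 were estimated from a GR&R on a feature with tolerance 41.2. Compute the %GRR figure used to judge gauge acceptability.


GRR = sqrt(EV^2 + AV^2) = sqrt(2.49^2 + 1.54^2) = 2.9277466
%GRR = GRR / tol * 100 = 2.9277466 / 41.2 * 100
%GRR = 7.1062

7.1062


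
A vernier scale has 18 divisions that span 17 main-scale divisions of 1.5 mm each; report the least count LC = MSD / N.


LC = MSD / n_div
= 1.5 / 18
= 0.0833

0.0833


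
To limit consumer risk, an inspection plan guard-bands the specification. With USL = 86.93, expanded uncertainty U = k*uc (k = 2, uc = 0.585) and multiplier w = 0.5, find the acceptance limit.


U = k * uc = 2 * 0.585 = 1.17
guard band g = w * U = 0.5 * 1.17 = 0.585
AL = USL - g = 86.93 - 0.585
AL = 86.3450

86.3450


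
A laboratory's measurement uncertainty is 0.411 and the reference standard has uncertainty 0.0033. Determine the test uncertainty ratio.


TUR = u_lab / u_ref
= 0.411 / 0.0033
= 124.5455

124.5455


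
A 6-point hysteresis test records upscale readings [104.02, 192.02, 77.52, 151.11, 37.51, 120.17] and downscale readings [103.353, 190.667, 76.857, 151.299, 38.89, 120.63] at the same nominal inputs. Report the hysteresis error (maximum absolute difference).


|104.02 - 103.353| = 0.6670
|192.02 - 190.667| = 1.3530
|77.52 - 76.857| = 0.6630
|151.11 - 151.299| = 0.1890
|37.51 - 38.89| = 1.3800
|120.17 - 120.63| = 0.4600
hysteresis = max(diffs) = 1.3800

1.3800


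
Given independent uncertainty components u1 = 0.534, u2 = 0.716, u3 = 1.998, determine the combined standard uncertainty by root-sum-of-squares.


uc = sqrt(0.534^2 + 0.716^2 + 1.998^2)
uc = sqrt(4.789816)
uc = 2.1886

2.1886


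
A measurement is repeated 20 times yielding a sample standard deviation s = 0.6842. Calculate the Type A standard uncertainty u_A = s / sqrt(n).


u_A = s / sqrt(n)
u_A = 0.6842 / sqrt(20)
u_A = 0.6842 / 4.472136
u_A = 0.1530

0.1530


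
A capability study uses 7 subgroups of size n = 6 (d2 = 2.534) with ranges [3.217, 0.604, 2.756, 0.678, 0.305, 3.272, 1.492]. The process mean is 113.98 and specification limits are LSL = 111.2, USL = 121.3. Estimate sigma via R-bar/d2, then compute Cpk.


R_bar = (3.217 + 0.604 + 2.756 + 0.678 + 0.305 + 3.272 + 1.492) / 7 = 1.7605714
sigma = R_bar / d2 = 1.7605714 / 2.534 = 0.69477956
Cp = (USL - LSL)/(6*sigma) = (121.3 - 111.2)/(6*0.69477956) = 2.4228
Cpu = (121.3 - 113.98)/(3*0.69477956) = 3.5119
Cpl = (113.98 - 111.2)/(3*0.69477956) = 1.3338
Cpk = min(Cpu, Cpl) = 1.3338

1.3338


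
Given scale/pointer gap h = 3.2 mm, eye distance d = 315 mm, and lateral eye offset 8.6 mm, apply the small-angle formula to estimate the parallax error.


error = h * offset / d
= 3.2 * 8.6 / 315
= 0.0874

0.0874


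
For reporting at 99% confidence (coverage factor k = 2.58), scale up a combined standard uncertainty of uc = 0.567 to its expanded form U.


U = k * uc
U = 2.58 * 0.567
U = 1.4629

1.4629


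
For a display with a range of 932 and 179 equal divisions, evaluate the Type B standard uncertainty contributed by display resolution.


resolution = range / divisions
resolution = 932 / 179 = 5.2067039
u_res = resolution / (2*sqrt(3))
u_res = 5.2067039 / 3.4641016
u_res = 1.5030

1.5030


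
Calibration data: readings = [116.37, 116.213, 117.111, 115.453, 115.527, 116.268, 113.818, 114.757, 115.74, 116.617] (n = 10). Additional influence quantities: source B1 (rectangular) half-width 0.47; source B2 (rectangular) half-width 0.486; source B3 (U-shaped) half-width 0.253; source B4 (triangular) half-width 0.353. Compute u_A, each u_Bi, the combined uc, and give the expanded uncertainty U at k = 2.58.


mean = (116.37 + 116.213 + 117.111 + 115.453 + 115.527 + 116.268 + 113.818 + 114.757 + 115.74 + 116.617) / 10 = 115.7874
s = sqrt(sum((x - mean)^2)/(n-1)) = 0.96112356
u_A = s / sqrt(n) = 0.96112356 / sqrt(10) = 0.30393396
u_B1 = 0.47 / sqrt(3) = 0.27135463
u_B2 = 0.486 / sqrt(3) = 0.28059223
u_B3 = 0.253 / sqrt(2) = 0.17889802
u_B4 = 0.353 / sqrt(6) = 0.14411165
uc = sqrt(0.30393396^2 + 0.27135463^2 + 0.28059223^2 + 0.17889802^2 + 0.14411165^2) = 0.54544831
U = k * uc = 2.58 * 0.54544831
U = 1.4073

1.4073


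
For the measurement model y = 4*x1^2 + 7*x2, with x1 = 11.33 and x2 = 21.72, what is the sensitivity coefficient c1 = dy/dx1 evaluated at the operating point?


y = 4*x1^2 + 7*x2
dy/dx1 = 2*4*x1
Evaluate at x1 = 11.33: c1 = 8 * 11.33
c1 = 90.6400

90.6400


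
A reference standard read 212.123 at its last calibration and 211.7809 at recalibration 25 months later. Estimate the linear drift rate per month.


rate = (v2 - v1) / months
= (211.7809 - 212.123) / 25
= -0.3421 / 25
= -0.0137

-0.0137


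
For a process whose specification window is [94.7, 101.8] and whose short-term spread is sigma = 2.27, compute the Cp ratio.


Cp = (USL - LSL) / (6 * sigma)
= (101.8 - 94.7) / (6 * 2.27)
= 7.1000 / 13.6200
= 0.5213

0.5213


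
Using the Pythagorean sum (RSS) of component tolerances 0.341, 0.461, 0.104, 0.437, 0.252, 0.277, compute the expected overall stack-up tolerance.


RSS = sqrt(0.341^2 + 0.461^2 + 0.104^2 + 0.437^2 + 0.252^2 + 0.277^2)
= sqrt(0.67082)
= 0.8190

0.8190


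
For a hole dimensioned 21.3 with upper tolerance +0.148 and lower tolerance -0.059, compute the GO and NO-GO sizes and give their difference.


GO = nominal - lower_tol (smallest hole = maximum material condition)
GO = 21.3 - 0.059 = 21.241
NO-GO = nominal + upper_tol (largest hole = least material condition)
NO-GO = 21.3 + 0.148 = 21.448
spread = NO-GO - GO = 21.448 - 21.241 = 0.2070

0.2070


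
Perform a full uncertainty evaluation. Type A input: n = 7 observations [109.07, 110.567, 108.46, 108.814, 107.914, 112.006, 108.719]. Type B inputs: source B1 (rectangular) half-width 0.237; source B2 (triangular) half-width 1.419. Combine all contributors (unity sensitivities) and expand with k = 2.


mean = (109.07 + 110.567 + 108.46 + 108.814 + 107.914 + 112.006 + 108.719) / 7 = 109.3642857
s = sqrt(sum((x - mean)^2)/(n-1)) = 1.423145
u_A = s / sqrt(n) = 1.423145 / sqrt(7) = 0.53789825
u_B1 = 0.237 / sqrt(3) = 0.13683201
u_B2 = 1.419 / sqrt(6) = 0.57930432
uc = sqrt(0.53789825^2 + 0.13683201^2 + 0.57930432^2) = 0.80227864
U = k * uc = 2 * 0.80227864
U = 1.6046

1.6046


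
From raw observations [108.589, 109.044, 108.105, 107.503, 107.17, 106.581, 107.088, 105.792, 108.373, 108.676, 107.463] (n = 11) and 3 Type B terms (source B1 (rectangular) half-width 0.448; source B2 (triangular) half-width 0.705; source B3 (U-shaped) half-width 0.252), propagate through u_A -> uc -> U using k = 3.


mean = (108.589 + 109.044 + 108.105 + 107.503 + 107.17 + 106.581 + 107.088 + 105.792 + 108.373 + 108.676 + 107.463) / 11 = 107.6712727
s = sqrt(sum((x - mean)^2)/(n-1)) = 0.98995738
u_A = s / sqrt(n) = 0.98995738 / sqrt(11) = 0.29848338
u_B1 = 0.448 / sqrt(3) = 0.25865292
u_B2 = 0.705 / sqrt(6) = 0.28781504
u_B3 = 0.252 / sqrt(2) = 0.17819091
uc = sqrt(0.29848338^2 + 0.25865292^2 + 0.28781504^2 + 0.17819091^2) = 0.52017608
U = k * uc = 3 * 0.52017608
U = 1.5605

1.5605


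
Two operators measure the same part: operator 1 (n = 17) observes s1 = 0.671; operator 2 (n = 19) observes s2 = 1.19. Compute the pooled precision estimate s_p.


s_p = sqrt(((n1-1)*s1^2 + (n2-1)*s2^2) / (n1+n2-2))
numerator = (17-1)*0.671^2 + (19-1)*1.19^2 = 7.203856 + 25.4898 = 32.693656
denominator = 17 + 19 - 2 = 34
s_p^2 = 32.693656 / 34 = 0.96157812
s_p = sqrt(0.96157812) = 0.9806

0.9806


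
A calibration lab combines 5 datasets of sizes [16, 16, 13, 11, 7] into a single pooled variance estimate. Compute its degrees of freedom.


nu = sum_i (n_i - 1)
nu = ((16 - 1) + (16 - 1) + (13 - 1) + (11 - 1) + (7 - 1))
nu = 15 + 15 + 12 + 10 + 6
nu = 58

58


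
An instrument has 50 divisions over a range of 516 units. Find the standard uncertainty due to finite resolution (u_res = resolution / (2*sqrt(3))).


resolution = range / divisions
resolution = 516 / 50 = 10.32
u_res = resolution / (2*sqrt(3))
u_res = 10.32 / 3.4641016
u_res = 2.9791

2.9791
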